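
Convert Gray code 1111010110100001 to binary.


Gray code: 1111010110100001
MSB stays the same: 1
Each subsequent bit = prev_binary XOR current_gray:
  B[1] = 1 XOR 1 = 0
  B[2] = 0 XOR 1 = 1
  B[3] = 1 XOR 1 = 0
  B[4] = 0 XOR 0 = 0
  B[5] = 0 XOR 1 = 1
  B[6] = 1 XOR 0 = 1
  B[7] = 1 XOR 1 = 0
  B[8] = 0 XOR 1 = 1
  B[9] = 1 XOR 0 = 1
  B[10] = 1 XOR 1 = 0
  B[11] = 0 XOR 0 = 0
  B[12] = 0 XOR 0 = 0
  B[13] = 0 XOR 0 = 0
  B[14] = 0 XOR 0 = 0
  B[15] = 0 XOR 1 = 1
= 1010011011000001 (42689 decimal)


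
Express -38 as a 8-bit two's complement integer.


Original: 00100110
Step 1 - Invert all bits: 11011001
Step 2 - Add 1: 11011001 + 1
= 11011010 (represents -38)


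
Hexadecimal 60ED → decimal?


Positional values:
Position 0: D × 16^0 = 13 × 1 = 13
Position 1: E × 16^1 = 14 × 16 = 224
Position 2: 0 × 16^2 = 0 × 256 = 0
Position 3: 6 × 16^3 = 6 × 4096 = 24576
Sum = 13 + 224 + 0 + 24576
= 24813


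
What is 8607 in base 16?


Divide by 16 repeatedly:
8607 ÷ 16 = 537 remainder 15 (F)
537 ÷ 16 = 33 remainder 9 (9)
33 ÷ 16 = 2 remainder 1 (1)
2 ÷ 16 = 0 remainder 2 (2)
Reading remainders bottom-up:
= 0x219F


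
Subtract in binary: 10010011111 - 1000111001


Align and subtract column by column (LSB to MSB, borrowing when needed):
  10010011111
- 01000111001
  -----------
  col 0: (1 - 0 borrow-in) - 1 → 1 - 1 = 0, borrow out 0
  col 1: (1 - 0 borrow-in) - 0 → 1 - 0 = 1, borrow out 0
  col 2: (1 - 0 borrow-in) - 0 → 1 - 0 = 1, borrow out 0
  col 3: (1 - 0 borrow-in) - 1 → 1 - 1 = 0, borrow out 0
  col 4: (1 - 0 borrow-in) - 1 → 1 - 1 = 0, borrow out 0
  col 5: (0 - 0 borrow-in) - 1 → borrow from next column: (0+2) - 1 = 1, borrow out 1
  col 6: (0 - 1 borrow-in) - 0 → borrow from next column: (-1+2) - 0 = 1, borrow out 1
  col 7: (1 - 1 borrow-in) - 0 → 0 - 0 = 0, borrow out 0
  col 8: (0 - 0 borrow-in) - 0 → 0 - 0 = 0, borrow out 0
  col 9: (0 - 0 borrow-in) - 1 → borrow from next column: (0+2) - 1 = 1, borrow out 1
  col 10: (1 - 1 borrow-in) - 0 → 0 - 0 = 0, borrow out 0
Reading bits MSB→LSB: 01001100110
Strip leading zeros: 1001100110
= 1001100110


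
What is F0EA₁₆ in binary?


Each hex digit → 4 binary bits:
  F = 1111
  0 = 0000
  E = 1110
  A = 1010
Concatenate: 1111 0000 1110 1010
= 1111000011101010


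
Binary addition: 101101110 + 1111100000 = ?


Align and add column by column (LSB to MSB, carry propagating):
  00101101110
+ 01111100000
  -----------
  col 0: 0 + 0 + 0 (carry in) = 0 → bit 0, carry out 0
  col 1: 1 + 0 + 0 (carry in) = 1 → bit 1, carry out 0
  col 2: 1 + 0 + 0 (carry in) = 1 → bit 1, carry out 0
  col 3: 1 + 0 + 0 (carry in) = 1 → bit 1, carry out 0
  col 4: 0 + 0 + 0 (carry in) = 0 → bit 0, carry out 0
  col 5: 1 + 1 + 0 (carry in) = 2 → bit 0, carry out 1
  col 6: 1 + 1 + 1 (carry in) = 3 → bit 1, carry out 1
  col 7: 0 + 1 + 1 (carry in) = 2 → bit 0, carry out 1
  col 8: 1 + 1 + 1 (carry in) = 3 → bit 1, carry out 1
  col 9: 0 + 1 + 1 (carry in) = 2 → bit 0, carry out 1
  col 10: 0 + 0 + 1 (carry in) = 1 → bit 1, carry out 0
Reading bits MSB→LSB: 10101001110
Strip leading zeros: 10101001110
= 10101001110


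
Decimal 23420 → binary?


Divide by 2 repeatedly:
23420 ÷ 2 = 11710 remainder 0
11710 ÷ 2 = 5855 remainder 0
5855 ÷ 2 = 2927 remainder 1
2927 ÷ 2 = 1463 remainder 1
1463 ÷ 2 = 731 remainder 1
731 ÷ 2 = 365 remainder 1
365 ÷ 2 = 182 remainder 1
182 ÷ 2 = 91 remainder 0
91 ÷ 2 = 45 remainder 1
45 ÷ 2 = 22 remainder 1
22 ÷ 2 = 11 remainder 0
11 ÷ 2 = 5 remainder 1
5 ÷ 2 = 2 remainder 1
2 ÷ 2 = 1 remainder 0
1 ÷ 2 = 0 remainder 1
Reading remainders bottom-up:
= 101101101111100


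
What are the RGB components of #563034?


Hex: #563034
R = 56₁₆ = 86
G = 30₁₆ = 48
B = 34₁₆ = 52
= RGB(86, 48, 52)


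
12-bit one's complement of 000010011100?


Original: 000010011100
Invert all bits:
  bit 0: 0 → 1
  bit 1: 0 → 1
  bit 2: 0 → 1
  bit 3: 0 → 1
  bit 4: 1 → 0
  bit 5: 0 → 1
  bit 6: 0 → 1
  bit 7: 1 → 0
  bit 8: 1 → 0
  bit 9: 1 → 0
  bit 10: 0 → 1
  bit 11: 0 → 1
= 111101100011


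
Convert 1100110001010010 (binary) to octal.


Group into 3-bit groups: 001100110001010010
  001 = 1
  100 = 4
  110 = 6
  001 = 1
  010 = 2
  010 = 2
= 0o146122


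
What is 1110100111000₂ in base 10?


Positional values:
Bit 3: 1 × 2^3 = 8
Bit 4: 1 × 2^4 = 16
Bit 5: 1 × 2^5 = 32
Bit 8: 1 × 2^8 = 256
Bit 10: 1 × 2^10 = 1024
Bit 11: 1 × 2^11 = 2048
Bit 12: 1 × 2^12 = 4096
Sum = 8 + 16 + 32 + 256 + 1024 + 2048 + 4096
= 7480


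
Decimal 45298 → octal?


Divide by 8 repeatedly:
45298 ÷ 8 = 5662 remainder 2
5662 ÷ 8 = 707 remainder 6
707 ÷ 8 = 88 remainder 3
88 ÷ 8 = 11 remainder 0
11 ÷ 8 = 1 remainder 3
1 ÷ 8 = 0 remainder 1
Reading remainders bottom-up:
= 0o130362


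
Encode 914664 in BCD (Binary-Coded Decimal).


Each digit → 4-bit binary:
  9 → 1001
  1 → 0001
  4 → 0100
  6 → 0110
  6 → 0110
  4 → 0100
= 1001 0001 0100 0110 0110 0100


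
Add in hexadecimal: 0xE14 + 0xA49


Align and add column by column (LSB to MSB, each column mod 16 with carry):
  0E14
+ 0A49
  ----
  col 0: 4(4) + 9(9) + 0 (carry in) = 13 → D(13), carry out 0
  col 1: 1(1) + 4(4) + 0 (carry in) = 5 → 5(5), carry out 0
  col 2: E(14) + A(10) + 0 (carry in) = 24 → 8(8), carry out 1
  col 3: 0(0) + 0(0) + 1 (carry in) = 1 → 1(1), carry out 0
Reading digits MSB→LSB: 185D
Strip leading zeros: 185D
= 0x185D


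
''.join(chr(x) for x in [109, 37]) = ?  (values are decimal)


Codes (decimal): 109 37
Per-code ASCII lookup:
  109  (range 97-122: lowercase, 109 - 97 = 12) → 'm'
  37  (special character) → '%'
= 'm%'


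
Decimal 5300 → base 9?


Divide by 9 repeatedly:
5300 ÷ 9 = 588 remainder 8
588 ÷ 9 = 65 remainder 3
65 ÷ 9 = 7 remainder 2
7 ÷ 9 = 0 remainder 7
Reading remainders bottom-up:
= 7238


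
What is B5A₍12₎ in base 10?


Positional values (base 12):
  A × 12^0 = 10 × 1 = 10
  5 × 12^1 = 5 × 12 = 60
  B × 12^2 = 11 × 144 = 1584
Sum = 10 + 60 + 1584
= 1654


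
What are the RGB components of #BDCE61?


Hex: #BDCE61
R = BD₁₆ = 189
G = CE₁₆ = 206
B = 61₁₆ = 97
= RGB(189, 206, 97)


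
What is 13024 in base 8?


Divide by 8 repeatedly:
13024 ÷ 8 = 1628 remainder 0
1628 ÷ 8 = 203 remainder 4
203 ÷ 8 = 25 remainder 3
25 ÷ 8 = 3 remainder 1
3 ÷ 8 = 0 remainder 3
Reading remainders bottom-up:
= 0o31340


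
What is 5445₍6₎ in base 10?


Positional values (base 6):
  5 × 6^0 = 5 × 1 = 5
  4 × 6^1 = 4 × 6 = 24
  4 × 6^2 = 4 × 36 = 144
  5 × 6^3 = 5 × 216 = 1080
Sum = 5 + 24 + 144 + 1080
= 1253


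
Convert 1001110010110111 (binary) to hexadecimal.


Group into 4-bit nibbles: 1001110010110111
  1001 = 9
  1100 = C
  1011 = B
  0111 = 7
= 0x9CB7


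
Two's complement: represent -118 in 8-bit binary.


Original: 01110110
Step 1 - Invert all bits: 10001001
Step 2 - Add 1: 10001001 + 1
= 10001010 (represents -118)


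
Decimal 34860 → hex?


Divide by 16 repeatedly:
34860 ÷ 16 = 2178 remainder 12 (C)
2178 ÷ 16 = 136 remainder 2 (2)
136 ÷ 16 = 8 remainder 8 (8)
8 ÷ 16 = 0 remainder 8 (8)
Reading remainders bottom-up:
= 0x882C


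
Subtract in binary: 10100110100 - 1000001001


Align and subtract column by column (LSB to MSB, borrowing when needed):
  10100110100
- 01000001001
  -----------
  col 0: (0 - 0 borrow-in) - 1 → borrow from next column: (0+2) - 1 = 1, borrow out 1
  col 1: (0 - 1 borrow-in) - 0 → borrow from next column: (-1+2) - 0 = 1, borrow out 1
  col 2: (1 - 1 borrow-in) - 0 → 0 - 0 = 0, borrow out 0
  col 3: (0 - 0 borrow-in) - 1 → borrow from next column: (0+2) - 1 = 1, borrow out 1
  col 4: (1 - 1 borrow-in) - 0 → 0 - 0 = 0, borrow out 0
  col 5: (1 - 0 borrow-in) - 0 → 1 - 0 = 1, borrow out 0
  col 6: (0 - 0 borrow-in) - 0 → 0 - 0 = 0, borrow out 0
  col 7: (0 - 0 borrow-in) - 0 → 0 - 0 = 0, borrow out 0
  col 8: (1 - 0 borrow-in) - 0 → 1 - 0 = 1, borrow out 0
  col 9: (0 - 0 borrow-in) - 1 → borrow from next column: (0+2) - 1 = 1, borrow out 1
  col 10: (1 - 1 borrow-in) - 0 → 0 - 0 = 0, borrow out 0
Reading bits MSB→LSB: 01100101011
Strip leading zeros: 1100101011
= 1100101011


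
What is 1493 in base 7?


Divide by 7 repeatedly:
1493 ÷ 7 = 213 remainder 2
213 ÷ 7 = 30 remainder 3
30 ÷ 7 = 4 remainder 2
4 ÷ 7 = 0 remainder 4
Reading remainders bottom-up:
= 4232


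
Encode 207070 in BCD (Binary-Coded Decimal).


Each digit → 4-bit binary:
  2 → 0010
  0 → 0000
  7 → 0111
  0 → 0000
  7 → 0111
  0 → 0000
= 0010 0000 0111 0000 0111 0000


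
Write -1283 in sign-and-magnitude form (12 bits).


Sign bit: 1 (negative)
Magnitude: 1283 = 10100000011
= 110100000011


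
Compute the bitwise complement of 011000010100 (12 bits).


Original: 011000010100
Invert all bits:
  bit 0: 0 → 1
  bit 1: 1 → 0
  bit 2: 1 → 0
  bit 3: 0 → 1
  bit 4: 0 → 1
  bit 5: 0 → 1
  bit 6: 0 → 1
  bit 7: 1 → 0
  bit 8: 0 → 1
  bit 9: 1 → 0
  bit 10: 0 → 1
  bit 11: 0 → 1
= 100111101011


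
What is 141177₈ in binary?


Each octal digit → 3 binary bits:
  1 = 001
  4 = 100
  1 = 001
  1 = 001
  7 = 111
  7 = 111
Concatenate: 001 100 001 001 111 111
= 001100001001111111


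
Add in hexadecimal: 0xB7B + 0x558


Align and add column by column (LSB to MSB, each column mod 16 with carry):
  0B7B
+ 0558
  ----
  col 0: B(11) + 8(8) + 0 (carry in) = 19 → 3(3), carry out 1
  col 1: 7(7) + 5(5) + 1 (carry in) = 13 → D(13), carry out 0
  col 2: B(11) + 5(5) + 0 (carry in) = 16 → 0(0), carry out 1
  col 3: 0(0) + 0(0) + 1 (carry in) = 1 → 1(1), carry out 0
Reading digits MSB→LSB: 10D3
Strip leading zeros: 10D3
= 0x10D3


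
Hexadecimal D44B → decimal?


Positional values:
Position 0: B × 16^0 = 11 × 1 = 11
Position 1: 4 × 16^1 = 4 × 16 = 64
Position 2: 4 × 16^2 = 4 × 256 = 1024
Position 3: D × 16^3 = 13 × 4096 = 53248
Sum = 11 + 64 + 1024 + 53248
= 54347


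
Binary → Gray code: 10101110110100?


Binary: 10101110110100
Gray code: G = B XOR (B >> 1)
B >> 1 = 01010111011010
10101110110100 XOR 01010111011010:
  1 XOR 0 = 1
  0 XOR 1 = 1
  1 XOR 0 = 1
  0 XOR 1 = 1
  1 XOR 0 = 1
  1 XOR 1 = 0
  1 XOR 1 = 0
  0 XOR 1 = 1
  1 XOR 0 = 1
  1 XOR 1 = 0
  0 XOR 1 = 1
  1 XOR 0 = 1
  0 XOR 1 = 1
  0 XOR 0 = 0
= 11111001101110


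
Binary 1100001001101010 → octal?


Group into 3-bit groups: 001100001001101010
  001 = 1
  100 = 4
  001 = 1
  001 = 1
  101 = 5
  010 = 2
= 0o141152


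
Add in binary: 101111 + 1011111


Align and add column by column (LSB to MSB, carry propagating):
  00101111
+ 01011111
  --------
  col 0: 1 + 1 + 0 (carry in) = 2 → bit 0, carry out 1
  col 1: 1 + 1 + 1 (carry in) = 3 → bit 1, carry out 1
  col 2: 1 + 1 + 1 (carry in) = 3 → bit 1, carry out 1
  col 3: 1 + 1 + 1 (carry in) = 3 → bit 1, carry out 1
  col 4: 0 + 1 + 1 (carry in) = 2 → bit 0, carry out 1
  col 5: 1 + 0 + 1 (carry in) = 2 → bit 0, carry out 1
  col 6: 0 + 1 + 1 (carry in) = 2 → bit 0, carry out 1
  col 7: 0 + 0 + 1 (carry in) = 1 → bit 1, carry out 0
Reading bits MSB→LSB: 10001110
Strip leading zeros: 10001110
= 10001110


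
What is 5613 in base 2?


Divide by 2 repeatedly:
5613 ÷ 2 = 2806 remainder 1
2806 ÷ 2 = 1403 remainder 0
1403 ÷ 2 = 701 remainder 1
701 ÷ 2 = 350 remainder 1
350 ÷ 2 = 175 remainder 0
175 ÷ 2 = 87 remainder 1
87 ÷ 2 = 43 remainder 1
43 ÷ 2 = 21 remainder 1
21 ÷ 2 = 10 remainder 1
10 ÷ 2 = 5 remainder 0
5 ÷ 2 = 2 remainder 1
2 ÷ 2 = 1 remainder 0
1 ÷ 2 = 0 remainder 1
Reading remainders bottom-up:
= 1010111101101


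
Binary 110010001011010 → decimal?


Positional values:
Bit 1: 1 × 2^1 = 2
Bit 3: 1 × 2^3 = 8
Bit 4: 1 × 2^4 = 16
Bit 6: 1 × 2^6 = 64
Bit 10: 1 × 2^10 = 1024
Bit 13: 1 × 2^13 = 8192
Bit 14: 1 × 2^14 = 16384
Sum = 2 + 8 + 16 + 64 + 1024 + 8192 + 16384
= 25690


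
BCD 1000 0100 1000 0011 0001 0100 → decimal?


Each 4-bit group → digit:
  1000 → 8
  0100 → 4
  1000 → 8
  0011 → 3
  0001 → 1
  0100 → 4
= 848314


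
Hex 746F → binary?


Each hex digit → 4 binary bits:
  7 = 0111
  4 = 0100
  6 = 0110
  F = 1111
Concatenate: 0111 0100 0110 1111
= 0111010001101111


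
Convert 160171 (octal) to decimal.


Positional values:
Position 0: 1 × 8^0 = 1
Position 1: 7 × 8^1 = 56
Position 2: 1 × 8^2 = 64
Position 3: 0 × 8^3 = 0
Position 4: 6 × 8^4 = 24576
Position 5: 1 × 8^5 = 32768
Sum = 1 + 56 + 64 + 0 + 24576 + 32768
= 57465


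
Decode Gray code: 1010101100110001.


Gray code: 1010101100110001
MSB stays the same: 1
Each subsequent bit = prev_binary XOR current_gray:
  B[1] = 1 XOR 0 = 1
  B[2] = 1 XOR 1 = 0
  B[3] = 0 XOR 0 = 0
  B[4] = 0 XOR 1 = 1
  B[5] = 1 XOR 0 = 1
  B[6] = 1 XOR 1 = 0
  B[7] = 0 XOR 1 = 1
  B[8] = 1 XOR 0 = 1
  B[9] = 1 XOR 0 = 1
  B[10] = 1 XOR 1 = 0
  B[11] = 0 XOR 1 = 1
  B[12] = 1 XOR 0 = 1
  B[13] = 1 XOR 0 = 1
  B[14] = 1 XOR 0 = 1
  B[15] = 1 XOR 1 = 0
= 1100110111011110 (52702 decimal)


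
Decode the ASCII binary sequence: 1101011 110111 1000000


Codes (binary): 1101011 110111 1000000
Per-code ASCII lookup:
  1101011 = 107  (range 97-122: lowercase, 107 - 97 = 10) → 'k'
  110111 = 55  (range 48-57: digits, 55 - 48 = 7) → '7'
  1000000 = 64  (special character) → '@'
= 'k7@'


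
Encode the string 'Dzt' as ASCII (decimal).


String: 'Dzt'  (3 characters)
Per-character ASCII lookup:
  'D': uppercase starts at 65: 'D' = 65 + 3 = 68
  'z': lowercase starts at 97: 'z' = 97 + 25 = 122
  't': lowercase starts at 97: 't' = 97 + 19 = 116
= 68 122 116


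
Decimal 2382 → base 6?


Divide by 6 repeatedly:
2382 ÷ 6 = 397 remainder 0
397 ÷ 6 = 66 remainder 1
66 ÷ 6 = 11 remainder 0
11 ÷ 6 = 1 remainder 5
1 ÷ 6 = 0 remainder 1
Reading remainders bottom-up:
= 15010


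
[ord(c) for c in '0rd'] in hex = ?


String: '0rd'  (3 characters)
Per-character ASCII lookup:
  '0': digits start at 48: '0' = 48 + 0 = 48 → 0x30
  'r': lowercase starts at 97: 'r' = 97 + 17 = 114 → 0x72
  'd': lowercase starts at 97: 'd' = 97 + 3 = 100 → 0x64
= 0x30 0x72 0x64


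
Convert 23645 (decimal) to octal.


Divide by 8 repeatedly:
23645 ÷ 8 = 2955 remainder 5
2955 ÷ 8 = 369 remainder 3
369 ÷ 8 = 46 remainder 1
46 ÷ 8 = 5 remainder 6
5 ÷ 8 = 0 remainder 5
Reading remainders bottom-up:
= 0o56135


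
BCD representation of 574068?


Each digit → 4-bit binary:
  5 → 0101
  7 → 0111
  4 → 0100
  0 → 0000
  6 → 0110
  8 → 1000
= 0101 0111 0100 0000 0110 1000


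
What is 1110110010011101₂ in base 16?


Group into 4-bit nibbles: 1110110010011101
  1110 = E
  1100 = C
  1001 = 9
  1101 = D
= 0xEC9D


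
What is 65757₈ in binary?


Each octal digit → 3 binary bits:
  6 = 110
  5 = 101
  7 = 111
  5 = 101
  7 = 111
Concatenate: 110 101 111 101 111
= 110101111101111


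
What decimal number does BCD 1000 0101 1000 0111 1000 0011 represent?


Each 4-bit group → digit:
  1000 → 8
  0101 → 5
  1000 → 8
  0111 → 7
  1000 → 8
  0011 → 3
= 858783


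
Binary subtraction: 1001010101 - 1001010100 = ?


Align and subtract column by column (LSB to MSB, borrowing when needed):
  1001010101
- 1001010100
  ----------
  col 0: (1 - 0 borrow-in) - 0 → 1 - 0 = 1, borrow out 0
  col 1: (0 - 0 borrow-in) - 0 → 0 - 0 = 0, borrow out 0
  col 2: (1 - 0 borrow-in) - 1 → 1 - 1 = 0, borrow out 0
  col 3: (0 - 0 borrow-in) - 0 → 0 - 0 = 0, borrow out 0
  col 4: (1 - 0 borrow-in) - 1 → 1 - 1 = 0, borrow out 0
  col 5: (0 - 0 borrow-in) - 0 → 0 - 0 = 0, borrow out 0
  col 6: (1 - 0 borrow-in) - 1 → 1 - 1 = 0, borrow out 0
  col 7: (0 - 0 borrow-in) - 0 → 0 - 0 = 0, borrow out 0
  col 8: (0 - 0 borrow-in) - 0 → 0 - 0 = 0, borrow out 0
  col 9: (1 - 0 borrow-in) - 1 → 1 - 1 = 0, borrow out 0
Reading bits MSB→LSB: 0000000001
Strip leading zeros: 1
= 1


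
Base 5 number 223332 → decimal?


Positional values (base 5):
  2 × 5^0 = 2 × 1 = 2
  3 × 5^1 = 3 × 5 = 15
  3 × 5^2 = 3 × 25 = 75
  3 × 5^3 = 3 × 125 = 375
  2 × 5^4 = 2 × 625 = 1250
  2 × 5^5 = 2 × 3125 = 6250
Sum = 2 + 15 + 75 + 375 + 1250 + 6250
= 7967


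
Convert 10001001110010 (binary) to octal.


Group into 3-bit groups: 010001001110010
  010 = 2
  001 = 1
  001 = 1
  110 = 6
  010 = 2
= 0o21162


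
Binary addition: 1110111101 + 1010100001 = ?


Align and add column by column (LSB to MSB, carry propagating):
  01110111101
+ 01010100001
  -----------
  col 0: 1 + 1 + 0 (carry in) = 2 → bit 0, carry out 1
  col 1: 0 + 0 + 1 (carry in) = 1 → bit 1, carry out 0
  col 2: 1 + 0 + 0 (carry in) = 1 → bit 1, carry out 0
  col 3: 1 + 0 + 0 (carry in) = 1 → bit 1, carry out 0
  col 4: 1 + 0 + 0 (carry in) = 1 → bit 1, carry out 0
  col 5: 1 + 1 + 0 (carry in) = 2 → bit 0, carry out 1
  col 6: 0 + 0 + 1 (carry in) = 1 → bit 1, carry out 0
  col 7: 1 + 1 + 0 (carry in) = 2 → bit 0, carry out 1
  col 8: 1 + 0 + 1 (carry in) = 2 → bit 0, carry out 1
  col 9: 1 + 1 + 1 (carry in) = 3 → bit 1, carry out 1
  col 10: 0 + 0 + 1 (carry in) = 1 → bit 1, carry out 0
Reading bits MSB→LSB: 11001011110
Strip leading zeros: 11001011110
= 11001011110


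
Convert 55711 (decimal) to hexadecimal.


Divide by 16 repeatedly:
55711 ÷ 16 = 3481 remainder 15 (F)
3481 ÷ 16 = 217 remainder 9 (9)
217 ÷ 16 = 13 remainder 9 (9)
13 ÷ 16 = 0 remainder 13 (D)
Reading remainders bottom-up:
= 0xD99F


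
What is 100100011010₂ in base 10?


Positional values:
Bit 1: 1 × 2^1 = 2
Bit 3: 1 × 2^3 = 8
Bit 4: 1 × 2^4 = 16
Bit 8: 1 × 2^8 = 256
Bit 11: 1 × 2^11 = 2048
Sum = 2 + 8 + 16 + 256 + 2048
= 2330


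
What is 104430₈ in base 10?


Positional values:
Position 0: 0 × 8^0 = 0
Position 1: 3 × 8^1 = 24
Position 2: 4 × 8^2 = 256
Position 3: 4 × 8^3 = 2048
Position 4: 0 × 8^4 = 0
Position 5: 1 × 8^5 = 32768
Sum = 0 + 24 + 256 + 2048 + 0 + 32768
= 35096


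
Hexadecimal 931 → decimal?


Positional values:
Position 0: 1 × 16^0 = 1 × 1 = 1
Position 1: 3 × 16^1 = 3 × 16 = 48
Position 2: 9 × 16^2 = 9 × 256 = 2304
Sum = 1 + 48 + 2304
= 2353


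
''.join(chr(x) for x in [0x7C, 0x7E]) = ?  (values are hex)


Codes (hex): 0x7C 0x7E
Per-code ASCII lookup:
  0x7C = 124  (special character) → '|'
  0x7E = 126  (special character) → '~'
= '|~'


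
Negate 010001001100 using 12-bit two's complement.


Original: 010001001100
Step 1 - Invert all bits: 101110110011
Step 2 - Add 1: 101110110011 + 1
= 101110110100 (represents -1100)


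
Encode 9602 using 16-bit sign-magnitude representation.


Sign bit: 0 (positive)
Magnitude: 9602 = 010010110000010
= 0010010110000010


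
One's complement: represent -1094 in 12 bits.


Original: 010001000110
Invert all bits:
  bit 0: 0 → 1
  bit 1: 1 → 0
  bit 2: 0 → 1
  bit 3: 0 → 1
  bit 4: 0 → 1
  bit 5: 1 → 0
  bit 6: 0 → 1
  bit 7: 0 → 1
  bit 8: 0 → 1
  bit 9: 1 → 0
  bit 10: 1 → 0
  bit 11: 0 → 1
= 101110111001


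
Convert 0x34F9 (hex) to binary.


Each hex digit → 4 binary bits:
  3 = 0011
  4 = 0100
  F = 1111
  9 = 1001
Concatenate: 0011 0100 1111 1001
= 0011010011111001


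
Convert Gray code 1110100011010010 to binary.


Gray code: 1110100011010010
MSB stays the same: 1
Each subsequent bit = prev_binary XOR current_gray:
  B[1] = 1 XOR 1 = 0
  B[2] = 0 XOR 1 = 1
  B[3] = 1 XOR 0 = 1
  B[4] = 1 XOR 1 = 0
  B[5] = 0 XOR 0 = 0
  B[6] = 0 XOR 0 = 0
  B[7] = 0 XOR 0 = 0
  B[8] = 0 XOR 1 = 1
  B[9] = 1 XOR 1 = 0
  B[10] = 0 XOR 0 = 0
  B[11] = 0 XOR 1 = 1
  B[12] = 1 XOR 0 = 1
  B[13] = 1 XOR 0 = 1
  B[14] = 1 XOR 1 = 0
  B[15] = 0 XOR 0 = 0
= 1011000010011100 (45212 decimal)


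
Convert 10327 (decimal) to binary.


Divide by 2 repeatedly:
10327 ÷ 2 = 5163 remainder 1
5163 ÷ 2 = 2581 remainder 1
2581 ÷ 2 = 1290 remainder 1
1290 ÷ 2 = 645 remainder 0
645 ÷ 2 = 322 remainder 1
322 ÷ 2 = 161 remainder 0
161 ÷ 2 = 80 remainder 1
80 ÷ 2 = 40 remainder 0
40 ÷ 2 = 20 remainder 0
20 ÷ 2 = 10 remainder 0
10 ÷ 2 = 5 remainder 0
5 ÷ 2 = 2 remainder 1
2 ÷ 2 = 1 remainder 0
1 ÷ 2 = 0 remainder 1
Reading remainders bottom-up:
= 10100001010111


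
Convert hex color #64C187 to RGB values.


Hex: #64C187
R = 64₁₆ = 100
G = C1₁₆ = 193
B = 87₁₆ = 135
= RGB(100, 193, 135)


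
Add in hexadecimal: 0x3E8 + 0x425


Align and add column by column (LSB to MSB, each column mod 16 with carry):
  03E8
+ 0425
  ----
  col 0: 8(8) + 5(5) + 0 (carry in) = 13 → D(13), carry out 0
  col 1: E(14) + 2(2) + 0 (carry in) = 16 → 0(0), carry out 1
  col 2: 3(3) + 4(4) + 1 (carry in) = 8 → 8(8), carry out 0
  col 3: 0(0) + 0(0) + 0 (carry in) = 0 → 0(0), carry out 0
Reading digits MSB→LSB: 080D
Strip leading zeros: 80D
= 0x80D


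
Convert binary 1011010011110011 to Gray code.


Binary: 1011010011110011
Gray code: G = B XOR (B >> 1)
B >> 1 = 0101101001111001
1011010011110011 XOR 0101101001111001:
  1 XOR 0 = 1
  0 XOR 1 = 1
  1 XOR 0 = 1
  1 XOR 1 = 0
  0 XOR 1 = 1
  1 XOR 0 = 1
  0 XOR 1 = 1
  0 XOR 0 = 0
  1 XOR 0 = 1
  1 XOR 1 = 0
  1 XOR 1 = 0
  1 XOR 1 = 0
  0 XOR 1 = 1
  0 XOR 0 = 0
  1 XOR 0 = 1
  1 XOR 1 = 0
= 1110111010001010


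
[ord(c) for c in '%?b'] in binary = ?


String: '%?b'  (3 characters)
Per-character ASCII lookup:
  '%': special character: '%' = 37 → 100101
  '?': special character: '?' = 63 → 111111
  'b': lowercase starts at 97: 'b' = 97 + 1 = 98 → 1100010
= 100101 111111 1100010


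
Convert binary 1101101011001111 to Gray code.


Binary: 1101101011001111
Gray code: G = B XOR (B >> 1)
B >> 1 = 0110110101100111
1101101011001111 XOR 0110110101100111:
  1 XOR 0 = 1
  1 XOR 1 = 0
  0 XOR 1 = 1
  1 XOR 0 = 1
  1 XOR 1 = 0
  0 XOR 1 = 1
  1 XOR 0 = 1
  0 XOR 1 = 1
  1 XOR 0 = 1
  1 XOR 1 = 0
  0 XOR 1 = 1
  0 XOR 0 = 0
  1 XOR 0 = 1
  1 XOR 1 = 0
  1 XOR 1 = 0
  1 XOR 1 = 0
= 1011011110101000


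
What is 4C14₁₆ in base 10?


Positional values:
Position 0: 4 × 16^0 = 4 × 1 = 4
Position 1: 1 × 16^1 = 1 × 16 = 16
Position 2: C × 16^2 = 12 × 256 = 3072
Position 3: 4 × 16^3 = 4 × 4096 = 16384
Sum = 4 + 16 + 3072 + 16384
= 19476


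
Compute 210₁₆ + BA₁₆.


Align and add column by column (LSB to MSB, each column mod 16 with carry):
  0210
+ 00BA
  ----
  col 0: 0(0) + A(10) + 0 (carry in) = 10 → A(10), carry out 0
  col 1: 1(1) + B(11) + 0 (carry in) = 12 → C(12), carry out 0
  col 2: 2(2) + 0(0) + 0 (carry in) = 2 → 2(2), carry out 0
  col 3: 0(0) + 0(0) + 0 (carry in) = 0 → 0(0), carry out 0
Reading digits MSB→LSB: 02CA
Strip leading zeros: 2CA
= 0x2CA


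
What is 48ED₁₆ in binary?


Each hex digit → 4 binary bits:
  4 = 0100
  8 = 1000
  E = 1110
  D = 1101
Concatenate: 0100 1000 1110 1101
= 0100100011101101


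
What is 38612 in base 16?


Divide by 16 repeatedly:
38612 ÷ 16 = 2413 remainder 4 (4)
2413 ÷ 16 = 150 remainder 13 (D)
150 ÷ 16 = 9 remainder 6 (6)
9 ÷ 16 = 0 remainder 9 (9)
Reading remainders bottom-up:
= 0x96D4


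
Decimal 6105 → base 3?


Divide by 3 repeatedly:
6105 ÷ 3 = 2035 remainder 0
2035 ÷ 3 = 678 remainder 1
678 ÷ 3 = 226 remainder 0
226 ÷ 3 = 75 remainder 1
75 ÷ 3 = 25 remainder 0
25 ÷ 3 = 8 remainder 1
8 ÷ 3 = 2 remainder 2
2 ÷ 3 = 0 remainder 2
Reading remainders bottom-up:
= 22101010


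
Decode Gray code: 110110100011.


Gray code: 110110100011
MSB stays the same: 1
Each subsequent bit = prev_binary XOR current_gray:
  B[1] = 1 XOR 1 = 0
  B[2] = 0 XOR 0 = 0
  B[3] = 0 XOR 1 = 1
  B[4] = 1 XOR 1 = 0
  B[5] = 0 XOR 0 = 0
  B[6] = 0 XOR 1 = 1
  B[7] = 1 XOR 0 = 1
  B[8] = 1 XOR 0 = 1
  B[9] = 1 XOR 0 = 1
  B[10] = 1 XOR 1 = 0
  B[11] = 0 XOR 1 = 1
= 100100111101 (2365 decimal)


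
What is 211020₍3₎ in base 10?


Positional values (base 3):
  0 × 3^0 = 0 × 1 = 0
  2 × 3^1 = 2 × 3 = 6
  0 × 3^2 = 0 × 9 = 0
  1 × 3^3 = 1 × 27 = 27
  1 × 3^4 = 1 × 81 = 81
  2 × 3^5 = 2 × 243 = 486
Sum = 0 + 6 + 0 + 27 + 81 + 486
= 600


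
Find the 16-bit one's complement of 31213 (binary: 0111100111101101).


Original: 0111100111101101
Invert all bits:
  bit 0: 0 → 1
  bit 1: 1 → 0
  bit 2: 1 → 0
  bit 3: 1 → 0
  bit 4: 1 → 0
  bit 5: 0 → 1
  bit 6: 0 → 1
  bit 7: 1 → 0
  bit 8: 1 → 0
  bit 9: 1 → 0
  bit 10: 1 → 0
  bit 11: 0 → 1
  bit 12: 1 → 0
  bit 13: 1 → 0
  bit 14: 0 → 1
  bit 15: 1 → 0
= 1000011000010010


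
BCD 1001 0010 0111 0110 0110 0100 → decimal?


Each 4-bit group → digit:
  1001 → 9
  0010 → 2
  0111 → 7
  0110 → 6
  0110 → 6
  0100 → 4
= 927664


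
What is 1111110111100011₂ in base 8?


Group into 3-bit groups: 001111110111100011
  001 = 1
  111 = 7
  110 = 6
  111 = 7
  100 = 4
  011 = 3
= 0o176743


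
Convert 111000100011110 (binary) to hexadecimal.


Group into 4-bit nibbles: 0111000100011110
  0111 = 7
  0001 = 1
  0001 = 1
  1110 = E
= 0x711E


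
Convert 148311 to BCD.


Each digit → 4-bit binary:
  1 → 0001
  4 → 0100
  8 → 1000
  3 → 0011
  1 → 0001
  1 → 0001
= 0001 0100 1000 0011 0001 0001


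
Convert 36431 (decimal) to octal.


Divide by 8 repeatedly:
36431 ÷ 8 = 4553 remainder 7
4553 ÷ 8 = 569 remainder 1
569 ÷ 8 = 71 remainder 1
71 ÷ 8 = 8 remainder 7
8 ÷ 8 = 1 remainder 0
1 ÷ 8 = 0 remainder 1
Reading remainders bottom-up:
= 0o107117


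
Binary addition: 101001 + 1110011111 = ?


Align and add column by column (LSB to MSB, carry propagating):
  00000101001
+ 01110011111
  -----------
  col 0: 1 + 1 + 0 (carry in) = 2 → bit 0, carry out 1
  col 1: 0 + 1 + 1 (carry in) = 2 → bit 0, carry out 1
  col 2: 0 + 1 + 1 (carry in) = 2 → bit 0, carry out 1
  col 3: 1 + 1 + 1 (carry in) = 3 → bit 1, carry out 1
  col 4: 0 + 1 + 1 (carry in) = 2 → bit 0, carry out 1
  col 5: 1 + 0 + 1 (carry in) = 2 → bit 0, carry out 1
  col 6: 0 + 0 + 1 (carry in) = 1 → bit 1, carry out 0
  col 7: 0 + 1 + 0 (carry in) = 1 → bit 1, carry out 0
  col 8: 0 + 1 + 0 (carry in) = 1 → bit 1, carry out 0
  col 9: 0 + 1 + 0 (carry in) = 1 → bit 1, carry out 0
  col 10: 0 + 0 + 0 (carry in) = 0 → bit 0, carry out 0
Reading bits MSB→LSB: 01111001000
Strip leading zeros: 1111001000
= 1111001000


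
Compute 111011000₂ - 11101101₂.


Align and subtract column by column (LSB to MSB, borrowing when needed):
  111011000
- 011101101
  ---------
  col 0: (0 - 0 borrow-in) - 1 → borrow from next column: (0+2) - 1 = 1, borrow out 1
  col 1: (0 - 1 borrow-in) - 0 → borrow from next column: (-1+2) - 0 = 1, borrow out 1
  col 2: (0 - 1 borrow-in) - 1 → borrow from next column: (-1+2) - 1 = 0, borrow out 1
  col 3: (1 - 1 borrow-in) - 1 → borrow from next column: (0+2) - 1 = 1, borrow out 1
  col 4: (1 - 1 borrow-in) - 0 → 0 - 0 = 0, borrow out 0
  col 5: (0 - 0 borrow-in) - 1 → borrow from next column: (0+2) - 1 = 1, borrow out 1
  col 6: (1 - 1 borrow-in) - 1 → borrow from next column: (0+2) - 1 = 1, borrow out 1
  col 7: (1 - 1 borrow-in) - 1 → borrow from next column: (0+2) - 1 = 1, borrow out 1
  col 8: (1 - 1 borrow-in) - 0 → 0 - 0 = 0, borrow out 0
Reading bits MSB→LSB: 011101011
Strip leading zeros: 11101011
= 11101011


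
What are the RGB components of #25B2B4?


Hex: #25B2B4
R = 25₁₆ = 37
G = B2₁₆ = 178
B = B4₁₆ = 180
= RGB(37, 178, 180)


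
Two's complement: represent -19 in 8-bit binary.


Original: 00010011
Step 1 - Invert all bits: 11101100
Step 2 - Add 1: 11101100 + 1
= 11101101 (represents -19)


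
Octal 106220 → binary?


Each octal digit → 3 binary bits:
  1 = 001
  0 = 000
  6 = 110
  2 = 010
  2 = 010
  0 = 000
Concatenate: 001 000 110 010 010 000
= 001000110010010000


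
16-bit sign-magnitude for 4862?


Sign bit: 0 (positive)
Magnitude: 4862 = 001001011111110
= 0001001011111110


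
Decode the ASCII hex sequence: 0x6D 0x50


Codes (hex): 0x6D 0x50
Per-code ASCII lookup:
  0x6D = 109  (range 97-122: lowercase, 109 - 97 = 12) → 'm'
  0x50 = 80  (range 65-90: uppercase, 80 - 65 = 15) → 'P'
= 'mP'


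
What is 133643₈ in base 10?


Positional values:
Position 0: 3 × 8^0 = 3
Position 1: 4 × 8^1 = 32
Position 2: 6 × 8^2 = 384
Position 3: 3 × 8^3 = 1536
Position 4: 3 × 8^4 = 12288
Position 5: 1 × 8^5 = 32768
Sum = 3 + 32 + 384 + 1536 + 12288 + 32768
= 47011


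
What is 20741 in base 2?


Divide by 2 repeatedly:
20741 ÷ 2 = 10370 remainder 1
10370 ÷ 2 = 5185 remainder 0
5185 ÷ 2 = 2592 remainder 1
2592 ÷ 2 = 1296 remainder 0
1296 ÷ 2 = 648 remainder 0
648 ÷ 2 = 324 remainder 0
324 ÷ 2 = 162 remainder 0
162 ÷ 2 = 81 remainder 0
81 ÷ 2 = 40 remainder 1
40 ÷ 2 = 20 remainder 0
20 ÷ 2 = 10 remainder 0
10 ÷ 2 = 5 remainder 0
5 ÷ 2 = 2 remainder 1
2 ÷ 2 = 1 remainder 0
1 ÷ 2 = 0 remainder 1
Reading remainders bottom-up:
= 101000100000101


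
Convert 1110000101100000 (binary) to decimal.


Positional values:
Bit 5: 1 × 2^5 = 32
Bit 6: 1 × 2^6 = 64
Bit 8: 1 × 2^8 = 256
Bit 13: 1 × 2^13 = 8192
Bit 14: 1 × 2^14 = 16384
Bit 15: 1 × 2^15 = 32768
Sum = 32 + 64 + 256 + 8192 + 16384 + 32768
= 57696


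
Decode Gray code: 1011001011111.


Gray code: 1011001011111
MSB stays the same: 1
Each subsequent bit = prev_binary XOR current_gray:
  B[1] = 1 XOR 0 = 1
  B[2] = 1 XOR 1 = 0
  B[3] = 0 XOR 1 = 1
  B[4] = 1 XOR 0 = 1
  B[5] = 1 XOR 0 = 1
  B[6] = 1 XOR 1 = 0
  B[7] = 0 XOR 0 = 0
  B[8] = 0 XOR 1 = 1
  B[9] = 1 XOR 1 = 0
  B[10] = 0 XOR 1 = 1
  B[11] = 1 XOR 1 = 0
  B[12] = 0 XOR 1 = 1
= 1101110010101 (7061 decimal)


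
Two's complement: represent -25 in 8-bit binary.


Original: 00011001
Step 1 - Invert all bits: 11100110
Step 2 - Add 1: 11100110 + 1
= 11100111 (represents -25)


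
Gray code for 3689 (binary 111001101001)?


Binary: 111001101001
Gray code: G = B XOR (B >> 1)
B >> 1 = 011100110100
111001101001 XOR 011100110100:
  1 XOR 0 = 1
  1 XOR 1 = 0
  1 XOR 1 = 0
  0 XOR 1 = 1
  0 XOR 0 = 0
  1 XOR 0 = 1
  1 XOR 1 = 0
  0 XOR 1 = 1
  1 XOR 0 = 1
  0 XOR 1 = 1
  0 XOR 0 = 0
  1 XOR 0 = 1
= 100101011101


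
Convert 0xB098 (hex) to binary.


Each hex digit → 4 binary bits:
  B = 1011
  0 = 0000
  9 = 1001
  8 = 1000
Concatenate: 1011 0000 1001 1000
= 1011000010011000


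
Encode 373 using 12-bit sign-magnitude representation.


Sign bit: 0 (positive)
Magnitude: 373 = 00101110101
= 000101110101


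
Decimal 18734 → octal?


Divide by 8 repeatedly:
18734 ÷ 8 = 2341 remainder 6
2341 ÷ 8 = 292 remainder 5
292 ÷ 8 = 36 remainder 4
36 ÷ 8 = 4 remainder 4
4 ÷ 8 = 0 remainder 4
Reading remainders bottom-up:
= 0o44456


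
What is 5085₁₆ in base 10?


Positional values:
Position 0: 5 × 16^0 = 5 × 1 = 5
Position 1: 8 × 16^1 = 8 × 16 = 128
Position 2: 0 × 16^2 = 0 × 256 = 0
Position 3: 5 × 16^3 = 5 × 4096 = 20480
Sum = 5 + 128 + 0 + 20480
= 20613


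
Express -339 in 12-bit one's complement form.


Original: 000101010011
Invert all bits:
  bit 0: 0 → 1
  bit 1: 0 → 1
  bit 2: 0 → 1
  bit 3: 1 → 0
  bit 4: 0 → 1
  bit 5: 1 → 0
  bit 6: 0 → 1
  bit 7: 1 → 0
  bit 8: 0 → 1
  bit 9: 0 → 1
  bit 10: 1 → 0
  bit 11: 1 → 0
= 111010101100


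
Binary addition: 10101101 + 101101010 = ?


Align and add column by column (LSB to MSB, carry propagating):
  0010101101
+ 0101101010
  ----------
  col 0: 1 + 0 + 0 (carry in) = 1 → bit 1, carry out 0
  col 1: 0 + 1 + 0 (carry in) = 1 → bit 1, carry out 0
  col 2: 1 + 0 + 0 (carry in) = 1 → bit 1, carry out 0
  col 3: 1 + 1 + 0 (carry in) = 2 → bit 0, carry out 1
  col 4: 0 + 0 + 1 (carry in) = 1 → bit 1, carry out 0
  col 5: 1 + 1 + 0 (carry in) = 2 → bit 0, carry out 1
  col 6: 0 + 1 + 1 (carry in) = 2 → bit 0, carry out 1
  col 7: 1 + 0 + 1 (carry in) = 2 → bit 0, carry out 1
  col 8: 0 + 1 + 1 (carry in) = 2 → bit 0, carry out 1
  col 9: 0 + 0 + 1 (carry in) = 1 → bit 1, carry out 0
Reading bits MSB→LSB: 1000010111
Strip leading zeros: 1000010111
= 1000010111


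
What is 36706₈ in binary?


Each octal digit → 3 binary bits:
  3 = 011
  6 = 110
  7 = 111
  0 = 000
  6 = 110
Concatenate: 011 110 111 000 110
= 011110111000110


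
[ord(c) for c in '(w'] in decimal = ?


String: '(w'  (2 characters)
Per-character ASCII lookup:
  '(': special character: '(' = 40
  'w': lowercase starts at 97: 'w' = 97 + 22 = 119
= 40 119


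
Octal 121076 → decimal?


Positional values:
Position 0: 6 × 8^0 = 6
Position 1: 7 × 8^1 = 56
Position 2: 0 × 8^2 = 0
Position 3: 1 × 8^3 = 512
Position 4: 2 × 8^4 = 8192
Position 5: 1 × 8^5 = 32768
Sum = 6 + 56 + 0 + 512 + 8192 + 32768
= 41534


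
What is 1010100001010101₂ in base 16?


Group into 4-bit nibbles: 1010100001010101
  1010 = A
  1000 = 8
  0101 = 5
  0101 = 5
= 0xA855


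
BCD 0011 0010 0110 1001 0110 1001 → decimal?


Each 4-bit group → digit:
  0011 → 3
  0010 → 2
  0110 → 6
  1001 → 9
  0110 → 6
  1001 → 9
= 326969


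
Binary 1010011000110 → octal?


Group into 3-bit groups: 001010011000110
  001 = 1
  010 = 2
  011 = 3
  000 = 0
  110 = 6
= 0o12306


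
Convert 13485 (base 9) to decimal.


Positional values (base 9):
  5 × 9^0 = 5 × 1 = 5
  8 × 9^1 = 8 × 9 = 72
  4 × 9^2 = 4 × 81 = 324
  3 × 9^3 = 3 × 729 = 2187
  1 × 9^4 = 1 × 6561 = 6561
Sum = 5 + 72 + 324 + 2187 + 6561
= 9149


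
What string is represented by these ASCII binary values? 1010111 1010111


Codes (binary): 1010111 1010111
Per-code ASCII lookup:
  1010111 = 87  (range 65-90: uppercase, 87 - 65 = 22) → 'W'
  1010111 = 87  (range 65-90: uppercase, 87 - 65 = 22) → 'W'
= 'WW'


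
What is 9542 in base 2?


Divide by 2 repeatedly:
9542 ÷ 2 = 4771 remainder 0
4771 ÷ 2 = 2385 remainder 1
2385 ÷ 2 = 1192 remainder 1
1192 ÷ 2 = 596 remainder 0
596 ÷ 2 = 298 remainder 0
298 ÷ 2 = 149 remainder 0
149 ÷ 2 = 74 remainder 1
74 ÷ 2 = 37 remainder 0
37 ÷ 2 = 18 remainder 1
18 ÷ 2 = 9 remainder 0
9 ÷ 2 = 4 remainder 1
4 ÷ 2 = 2 remainder 0
2 ÷ 2 = 1 remainder 0
1 ÷ 2 = 0 remainder 1
Reading remainders bottom-up:
= 10010101000110


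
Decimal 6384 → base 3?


Divide by 3 repeatedly:
6384 ÷ 3 = 2128 remainder 0
2128 ÷ 3 = 709 remainder 1
709 ÷ 3 = 236 remainder 1
236 ÷ 3 = 78 remainder 2
78 ÷ 3 = 26 remainder 0
26 ÷ 3 = 8 remainder 2
8 ÷ 3 = 2 remainder 2
2 ÷ 3 = 0 remainder 2
Reading remainders bottom-up:
= 22202110


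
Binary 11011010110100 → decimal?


Positional values:
Bit 2: 1 × 2^2 = 4
Bit 4: 1 × 2^4 = 16
Bit 5: 1 × 2^5 = 32
Bit 7: 1 × 2^7 = 128
Bit 9: 1 × 2^9 = 512
Bit 10: 1 × 2^10 = 1024
Bit 12: 1 × 2^12 = 4096
Bit 13: 1 × 2^13 = 8192
Sum = 4 + 16 + 32 + 128 + 512 + 1024 + 4096 + 8192
= 14004


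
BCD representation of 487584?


Each digit → 4-bit binary:
  4 → 0100
  8 → 1000
  7 → 0111
  5 → 0101
  8 → 1000
  4 → 0100
= 0100 1000 0111 0101 1000 0100


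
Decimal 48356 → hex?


Divide by 16 repeatedly:
48356 ÷ 16 = 3022 remainder 4 (4)
3022 ÷ 16 = 188 remainder 14 (E)
188 ÷ 16 = 11 remainder 12 (C)
11 ÷ 16 = 0 remainder 11 (B)
Reading remainders bottom-up:
= 0xBCE4


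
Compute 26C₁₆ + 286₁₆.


Align and add column by column (LSB to MSB, each column mod 16 with carry):
  026C
+ 0286
  ----
  col 0: C(12) + 6(6) + 0 (carry in) = 18 → 2(2), carry out 1
  col 1: 6(6) + 8(8) + 1 (carry in) = 15 → F(15), carry out 0
  col 2: 2(2) + 2(2) + 0 (carry in) = 4 → 4(4), carry out 0
  col 3: 0(0) + 0(0) + 0 (carry in) = 0 → 0(0), carry out 0
Reading digits MSB→LSB: 04F2
Strip leading zeros: 4F2
= 0x4F2


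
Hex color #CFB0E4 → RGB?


Hex: #CFB0E4
R = CF₁₆ = 207
G = B0₁₆ = 176
B = E4₁₆ = 228
= RGB(207, 176, 228)


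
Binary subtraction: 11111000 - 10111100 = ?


Align and subtract column by column (LSB to MSB, borrowing when needed):
  11111000
- 10111100
  --------
  col 0: (0 - 0 borrow-in) - 0 → 0 - 0 = 0, borrow out 0
  col 1: (0 - 0 borrow-in) - 0 → 0 - 0 = 0, borrow out 0
  col 2: (0 - 0 borrow-in) - 1 → borrow from next column: (0+2) - 1 = 1, borrow out 1
  col 3: (1 - 1 borrow-in) - 1 → borrow from next column: (0+2) - 1 = 1, borrow out 1
  col 4: (1 - 1 borrow-in) - 1 → borrow from next column: (0+2) - 1 = 1, borrow out 1
  col 5: (1 - 1 borrow-in) - 1 → borrow from next column: (0+2) - 1 = 1, borrow out 1
  col 6: (1 - 1 borrow-in) - 0 → 0 - 0 = 0, borrow out 0
  col 7: (1 - 0 borrow-in) - 1 → 1 - 1 = 0, borrow out 0
Reading bits MSB→LSB: 00111100
Strip leading zeros: 111100
= 111100


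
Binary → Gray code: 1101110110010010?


Binary: 1101110110010010
Gray code: G = B XOR (B >> 1)
B >> 1 = 0110111011001001
1101110110010010 XOR 0110111011001001:
  1 XOR 0 = 1
  1 XOR 1 = 0
  0 XOR 1 = 1
  1 XOR 0 = 1
  1 XOR 1 = 0
  1 XOR 1 = 0
  0 XOR 1 = 1
  1 XOR 0 = 1
  1 XOR 1 = 0
  0 XOR 1 = 1
  0 XOR 0 = 0
  1 XOR 0 = 1
  0 XOR 1 = 1
  0 XOR 0 = 0
  1 XOR 0 = 1
  0 XOR 1 = 1
= 1011001101011011


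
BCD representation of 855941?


Each digit → 4-bit binary:
  8 → 1000
  5 → 0101
  5 → 0101
  9 → 1001
  4 → 0100
  1 → 0001
= 1000 0101 0101 1001 0100 0001


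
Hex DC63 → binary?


Each hex digit → 4 binary bits:
  D = 1101
  C = 1100
  6 = 0110
  3 = 0011
Concatenate: 1101 1100 0110 0011
= 1101110001100011


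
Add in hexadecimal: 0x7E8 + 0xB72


Align and add column by column (LSB to MSB, each column mod 16 with carry):
  07E8
+ 0B72
  ----
  col 0: 8(8) + 2(2) + 0 (carry in) = 10 → A(10), carry out 0
  col 1: E(14) + 7(7) + 0 (carry in) = 21 → 5(5), carry out 1
  col 2: 7(7) + B(11) + 1 (carry in) = 19 → 3(3), carry out 1
  col 3: 0(0) + 0(0) + 1 (carry in) = 1 → 1(1), carry out 0
Reading digits MSB→LSB: 135A
Strip leading zeros: 135A
= 0x135A


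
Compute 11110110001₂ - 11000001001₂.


Align and subtract column by column (LSB to MSB, borrowing when needed):
  11110110001
- 11000001001
  -----------
  col 0: (1 - 0 borrow-in) - 1 → 1 - 1 = 0, borrow out 0
  col 1: (0 - 0 borrow-in) - 0 → 0 - 0 = 0, borrow out 0
  col 2: (0 - 0 borrow-in) - 0 → 0 - 0 = 0, borrow out 0
  col 3: (0 - 0 borrow-in) - 1 → borrow from next column: (0+2) - 1 = 1, borrow out 1
  col 4: (1 - 1 borrow-in) - 0 → 0 - 0 = 0, borrow out 0
  col 5: (1 - 0 borrow-in) - 0 → 1 - 0 = 1, borrow out 0
  col 6: (0 - 0 borrow-in) - 0 → 0 - 0 = 0, borrow out 0
  col 7: (1 - 0 borrow-in) - 0 → 1 - 0 = 1, borrow out 0
  col 8: (1 - 0 borrow-in) - 0 → 1 - 0 = 1, borrow out 0
  col 9: (1 - 0 borrow-in) - 1 → 1 - 1 = 0, borrow out 0
  col 10: (1 - 0 borrow-in) - 1 → 1 - 1 = 0, borrow out 0
Reading bits MSB→LSB: 00110101000
Strip leading zeros: 110101000
= 110101000


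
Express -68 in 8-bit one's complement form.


Original: 01000100
Invert all bits:
  bit 0: 0 → 1
  bit 1: 1 → 0
  bit 2: 0 → 1
  bit 3: 0 → 1
  bit 4: 0 → 1
  bit 5: 1 → 0
  bit 6: 0 → 1
  bit 7: 0 → 1
= 10111011


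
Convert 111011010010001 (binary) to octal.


Group into 3-bit groups: 111011010010001
  111 = 7
  011 = 3
  010 = 2
  010 = 2
  001 = 1
= 0o73221


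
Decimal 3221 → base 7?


Divide by 7 repeatedly:
3221 ÷ 7 = 460 remainder 1
460 ÷ 7 = 65 remainder 5
65 ÷ 7 = 9 remainder 2
9 ÷ 7 = 1 remainder 2
1 ÷ 7 = 0 remainder 1
Reading remainders bottom-up:
= 12251


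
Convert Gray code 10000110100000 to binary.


Gray code: 10000110100000
MSB stays the same: 1
Each subsequent bit = prev_binary XOR current_gray:
  B[1] = 1 XOR 0 = 1
  B[2] = 1 XOR 0 = 1
  B[3] = 1 XOR 0 = 1
  B[4] = 1 XOR 0 = 1
  B[5] = 1 XOR 1 = 0
  B[6] = 0 XOR 1 = 1
  B[7] = 1 XOR 0 = 1
  B[8] = 1 XOR 1 = 0
  B[9] = 0 XOR 0 = 0
  B[10] = 0 XOR 0 = 0
  B[11] = 0 XOR 0 = 0
  B[12] = 0 XOR 0 = 0
  B[13] = 0 XOR 0 = 0
= 11111011000000 (16064 decimal)


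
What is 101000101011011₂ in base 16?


Group into 4-bit nibbles: 0101000101011011
  0101 = 5
  0001 = 1
  0101 = 5
  1011 = B
= 0x515B


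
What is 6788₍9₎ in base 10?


Positional values (base 9):
  8 × 9^0 = 8 × 1 = 8
  8 × 9^1 = 8 × 9 = 72
  7 × 9^2 = 7 × 81 = 567
  6 × 9^3 = 6 × 729 = 4374
Sum = 8 + 72 + 567 + 4374
= 5021
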